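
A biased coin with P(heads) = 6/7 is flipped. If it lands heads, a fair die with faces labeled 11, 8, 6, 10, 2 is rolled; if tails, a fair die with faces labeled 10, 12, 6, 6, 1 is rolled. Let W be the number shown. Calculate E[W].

257/35

E[W | heads] = (11+8+6+10+2)/5 = 37/5.
E[W | tails] = (10+12+6+6+1)/5 = 7.
By the law of total expectation,
E[W] = (6/7)·(37/5) + (1/7)·(7) = 257/35.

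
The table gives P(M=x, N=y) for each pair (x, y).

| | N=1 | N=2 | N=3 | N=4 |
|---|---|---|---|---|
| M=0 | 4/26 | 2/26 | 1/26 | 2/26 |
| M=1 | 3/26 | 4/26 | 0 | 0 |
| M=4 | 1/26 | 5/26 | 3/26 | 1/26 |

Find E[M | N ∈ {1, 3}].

P(N ∈ {1, 3}) = 6/13.
Σ M·P over the event = 0·(4/26) + 0·(1/26) + 1·(3/26) + 4·(1/26) + 4·(3/26) = 19/26.
E[M | N ∈ {1, 3}] = (19/26) / (6/13) = 19/12.

19/12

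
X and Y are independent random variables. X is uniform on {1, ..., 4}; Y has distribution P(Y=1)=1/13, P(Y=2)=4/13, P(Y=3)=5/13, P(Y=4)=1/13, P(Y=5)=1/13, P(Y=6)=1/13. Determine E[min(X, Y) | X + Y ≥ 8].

10/3

P(X + Y ≥ 8) = 3/26.
Summing min(X,Y)·P(x,y) over outcomes with X + Y ≥ 8 gives 5/13.
E[min(X, Y) | X + Y ≥ 8] = (5/13) / (3/26) = 10/3.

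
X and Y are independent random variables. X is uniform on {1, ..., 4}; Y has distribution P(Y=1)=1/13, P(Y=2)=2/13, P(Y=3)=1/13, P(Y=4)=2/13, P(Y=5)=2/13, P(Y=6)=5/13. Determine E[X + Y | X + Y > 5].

297/38

P(X + Y > 5) = 19/26.
Summing (X+Y)·P(x,y) over outcomes with X + Y > 5 gives 297/52.
E[X + Y | X + Y > 5] = (297/52) / (19/26) = 297/38.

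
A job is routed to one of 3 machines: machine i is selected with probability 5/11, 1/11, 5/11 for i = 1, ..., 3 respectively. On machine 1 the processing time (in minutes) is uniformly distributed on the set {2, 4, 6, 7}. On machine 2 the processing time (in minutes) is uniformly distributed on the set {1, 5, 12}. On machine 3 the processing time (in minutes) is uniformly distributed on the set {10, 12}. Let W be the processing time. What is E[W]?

339/44

E[W | machine 1] = (2+4+6+7)/4 = 19/4.
E[W | machine 2] = (1+5+12)/3 = 6.
E[W | machine 3] = (10+12)/2 = 11.
By the law of total expectation,
E[W] = (5/11)·(19/4) + (1/11)·(6) + (5/11)·(11) = 339/44.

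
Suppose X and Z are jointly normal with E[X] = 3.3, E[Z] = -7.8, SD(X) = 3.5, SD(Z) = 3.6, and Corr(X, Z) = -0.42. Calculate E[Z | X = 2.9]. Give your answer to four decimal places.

-7.6272

For a bivariate normal, E[Z | X=x] = μ_Z + ρ·(σ_Z/σ_X)·(x − μ_X).
E[Z | X=2.9] = -7.8 + (-0.42)·(3.6/3.5)·(2.9 − (3.3)) = -7.8 + (-0.432)·(-0.4) = -7.6272.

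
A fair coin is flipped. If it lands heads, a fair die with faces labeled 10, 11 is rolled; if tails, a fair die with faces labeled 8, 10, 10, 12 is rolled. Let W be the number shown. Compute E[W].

41/4

E[W | heads] = (10+11)/2 = 21/2.
E[W | tails] = (8+10+10+12)/4 = 10.
By the law of total expectation,
E[W] = (1/2)·(21/2) + (1/2)·(10) = 41/4.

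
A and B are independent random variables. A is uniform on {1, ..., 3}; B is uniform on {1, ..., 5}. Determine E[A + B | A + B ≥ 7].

22/3

P(A + B ≥ 7) = 1/5.
Summing (A+B)·P(x,y) over outcomes with A + B ≥ 7 gives 22/15.
E[A + B | A + B ≥ 7] = (22/15) / (1/5) = 22/3.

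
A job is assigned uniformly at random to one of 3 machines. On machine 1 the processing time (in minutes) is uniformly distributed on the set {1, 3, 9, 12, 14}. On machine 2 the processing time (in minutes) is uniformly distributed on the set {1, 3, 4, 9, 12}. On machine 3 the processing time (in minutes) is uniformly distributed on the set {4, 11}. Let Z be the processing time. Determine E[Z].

E[Z | machine 1] = (1+3+9+12+14)/5 = 39/5.
E[Z | machine 2] = (1+3+4+9+12)/5 = 29/5.
E[Z | machine 3] = (4+11)/2 = 15/2.
E[Z] = (1/3)·(39/5) + (1/3)·(29/5) + (1/3)·(15/2) = 211/30.

211/30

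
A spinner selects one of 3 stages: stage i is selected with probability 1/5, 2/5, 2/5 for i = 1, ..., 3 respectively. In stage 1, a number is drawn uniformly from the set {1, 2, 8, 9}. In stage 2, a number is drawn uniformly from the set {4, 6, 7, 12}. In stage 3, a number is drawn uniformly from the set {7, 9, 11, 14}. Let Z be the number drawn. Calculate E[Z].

8

E[Z | stage 1] = (1+2+8+9)/4 = 5.
E[Z | stage 2] = (4+6+7+12)/4 = 29/4.
E[Z | stage 3] = (7+9+11+14)/4 = 41/4.
E[Z] = (1/5)·(5) + (2/5)·(29/4) + (2/5)·(41/4) = 8.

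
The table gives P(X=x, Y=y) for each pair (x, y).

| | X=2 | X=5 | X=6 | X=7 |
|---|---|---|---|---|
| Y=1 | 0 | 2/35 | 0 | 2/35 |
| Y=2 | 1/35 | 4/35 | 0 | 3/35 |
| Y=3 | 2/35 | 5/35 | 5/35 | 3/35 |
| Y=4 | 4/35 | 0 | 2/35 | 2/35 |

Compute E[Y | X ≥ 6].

48/17

P(X ≥ 6) = 17/35.
Σ Y·P over the event = 3·(5/35) + 4·(2/35) + 1·(2/35) + 2·(3/35) + 3·(3/35) + 4·(2/35) = 48/35.
E[Y | X ≥ 6] = (48/35) / (17/35) = 48/17.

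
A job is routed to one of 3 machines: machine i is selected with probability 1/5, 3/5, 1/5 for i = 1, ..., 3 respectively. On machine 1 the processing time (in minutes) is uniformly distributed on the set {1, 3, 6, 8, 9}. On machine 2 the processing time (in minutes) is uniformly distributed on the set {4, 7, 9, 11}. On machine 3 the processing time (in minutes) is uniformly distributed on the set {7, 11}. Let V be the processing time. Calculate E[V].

753/100

E[V | machine 1] = (1+3+6+8+9)/5 = 27/5.
E[V | machine 2] = (4+7+9+11)/4 = 31/4.
E[V | machine 3] = (7+11)/2 = 9.
By the law of total expectation,
E[V] = (1/5)·(27/5) + (3/5)·(31/4) + (1/5)·(9) = 753/100.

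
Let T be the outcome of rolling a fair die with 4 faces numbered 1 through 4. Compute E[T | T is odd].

Given T is odd, T is equally likely to be any of {1, 3}.
E[T | T is odd] = (1 + 3) / 2 = 2.

2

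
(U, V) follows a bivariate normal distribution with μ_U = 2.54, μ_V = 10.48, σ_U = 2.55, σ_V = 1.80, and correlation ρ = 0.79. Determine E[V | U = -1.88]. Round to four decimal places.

8.0152

For a bivariate normal, E[V | U=x] = μ_V + ρ·(σ_V/σ_U)·(x − μ_U).
E[V | U=-1.88] = 10.48 + (0.79)·(1.80/2.55)·(-1.88 − (2.54)) = 10.48 + (0.55765)·(-4.42) = 8.0152.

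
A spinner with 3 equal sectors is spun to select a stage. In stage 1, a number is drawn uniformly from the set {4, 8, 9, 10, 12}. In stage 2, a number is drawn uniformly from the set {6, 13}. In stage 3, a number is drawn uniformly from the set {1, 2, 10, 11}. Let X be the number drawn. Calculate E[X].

241/30

E[X | stage 1] = (4+8+9+10+12)/5 = 43/5.
E[X | stage 2] = (6+13)/2 = 19/2.
E[X | stage 3] = (1+2+10+11)/4 = 6.
E[X] = (1/3)·(43/5) + (1/3)·(19/2) + (1/3)·(6) = 241/30.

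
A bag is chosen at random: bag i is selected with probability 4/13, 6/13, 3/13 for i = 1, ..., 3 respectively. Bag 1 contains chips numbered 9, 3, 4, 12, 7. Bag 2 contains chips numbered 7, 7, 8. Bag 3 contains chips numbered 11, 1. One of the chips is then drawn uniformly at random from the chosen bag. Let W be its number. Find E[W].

E[W | bag 1] = (9+3+4+12+7)/5 = 7.
E[W | bag 2] = (7+7+8)/3 = 22/3.
E[W | bag 3] = (11+1)/2 = 6.
E[W] = (4/13)·(7) + (6/13)·(22/3) + (3/13)·(6) = 90/13.

90/13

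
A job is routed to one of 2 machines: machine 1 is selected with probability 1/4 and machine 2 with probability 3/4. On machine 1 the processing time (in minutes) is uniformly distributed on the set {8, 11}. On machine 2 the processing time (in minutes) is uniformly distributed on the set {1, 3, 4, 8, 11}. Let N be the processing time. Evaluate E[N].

E[N | machine 1] = (8+11)/2 = 19/2.
E[N | machine 2] = (1+3+4+8+11)/5 = 27/5.
By the law of total expectation,
E[N] = (1/4)·(19/2) + (3/4)·(27/5) = 257/40.

257/40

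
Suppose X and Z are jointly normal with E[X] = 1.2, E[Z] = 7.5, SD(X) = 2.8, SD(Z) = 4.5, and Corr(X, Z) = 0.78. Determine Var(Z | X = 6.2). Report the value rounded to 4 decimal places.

7.9299

Var(Z | X=x) = (1 − ρ²)·σ_Z².
Var(Z | X=6.2) = (4.5)²·(1 − (0.78)²) = 20.25·0.3916 = 7.9299.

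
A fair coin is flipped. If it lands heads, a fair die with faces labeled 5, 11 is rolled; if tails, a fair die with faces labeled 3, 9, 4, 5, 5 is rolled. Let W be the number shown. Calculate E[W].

E[W | heads] = (5+11)/2 = 8.
E[W | tails] = (3+9+4+5+5)/5 = 26/5.
E[W] = (1/2)·(8) + (1/2)·(26/5) = 33/5.

33/5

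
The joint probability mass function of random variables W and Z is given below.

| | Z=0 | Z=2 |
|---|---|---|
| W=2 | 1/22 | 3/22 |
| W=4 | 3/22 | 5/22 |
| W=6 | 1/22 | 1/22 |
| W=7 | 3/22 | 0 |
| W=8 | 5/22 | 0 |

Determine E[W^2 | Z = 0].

555/13

P(Z = 0) = 13/22.
Σ W^2·P over the event = 4·(1/22) + 16·(3/22) + 36·(1/22) + 49·(3/22) + 64·(5/22) = 555/22.
E[W^2 | Z = 0] = (555/22) / (13/22) = 555/13.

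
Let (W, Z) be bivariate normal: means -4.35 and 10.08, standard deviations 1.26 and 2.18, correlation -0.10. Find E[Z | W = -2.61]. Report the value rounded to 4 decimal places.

9.7790

E[Z | W=x] = μ_Z + ρ(σ_Z/σ_W)(x − μ_W) for jointly normal variables.
E[Z | W=-2.61] = 10.08 + (-0.10)·(2.18/1.26)·(-2.61 − (-4.35)) = 10.08 + (-0.173016)·(1.74) = 9.7790.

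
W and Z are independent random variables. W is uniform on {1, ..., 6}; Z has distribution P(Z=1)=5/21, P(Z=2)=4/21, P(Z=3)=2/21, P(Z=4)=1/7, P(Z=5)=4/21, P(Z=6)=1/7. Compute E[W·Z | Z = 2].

P(Z = 2) = 4/21.
Summing WZ·P(x,y) over outcomes with Z = 2 gives 4/3.
E[W·Z | Z = 2] = (4/3) / (4/21) = 7.

7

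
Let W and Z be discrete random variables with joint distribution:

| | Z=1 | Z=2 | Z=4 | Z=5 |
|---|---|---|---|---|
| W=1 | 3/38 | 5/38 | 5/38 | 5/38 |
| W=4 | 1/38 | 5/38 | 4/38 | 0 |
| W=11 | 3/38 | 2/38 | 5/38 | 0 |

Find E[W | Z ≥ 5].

P(Z ≥ 5) = 5/38.
Σ W·P over the event = 1·(5/38) = 5/38.
E[W | Z ≥ 5] = (5/38) / (5/38) = 1.

1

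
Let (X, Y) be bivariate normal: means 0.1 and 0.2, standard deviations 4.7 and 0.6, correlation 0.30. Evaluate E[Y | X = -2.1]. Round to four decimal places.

0.1157

E[Y | X=x] = μ_Y + ρ(σ_Y/σ_X)(x − μ_X) for jointly normal variables.
E[Y | X=-2.1] = 0.2 + (0.30)·(0.6/4.7)·(-2.1 − (0.1)) = 0.2 + (0.038298)·(-2.2) = 0.1157.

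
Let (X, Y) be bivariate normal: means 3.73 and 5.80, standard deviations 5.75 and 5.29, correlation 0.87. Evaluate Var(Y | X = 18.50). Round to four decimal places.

The conditional variance in a bivariate normal is σ_Y²(1 − ρ²), independent of x.
Var(Y | X=18.50) = (5.29)²·(1 − (0.87)²) = 27.9841·0.2431 = 6.8029.

6.8029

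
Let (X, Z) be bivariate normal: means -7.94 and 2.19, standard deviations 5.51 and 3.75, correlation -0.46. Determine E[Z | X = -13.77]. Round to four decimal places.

E[Z | X=x] = μ_Z + ρ(σ_Z/σ_X)(x − μ_X) for jointly normal variables.
E[Z | X=-13.77] = 2.19 + (-0.46)·(3.75/5.51)·(-13.77 − (-7.94)) = 2.19 + (-0.31307)·(-5.83) = 4.0152.

4.0152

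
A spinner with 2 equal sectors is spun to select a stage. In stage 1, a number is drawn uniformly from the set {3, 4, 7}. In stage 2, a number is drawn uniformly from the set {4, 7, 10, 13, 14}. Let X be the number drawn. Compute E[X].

E[X | stage 1] = (3+4+7)/3 = 14/3.
E[X | stage 2] = (4+7+10+13+14)/5 = 48/5.
E[X] = (1/2)·(14/3) + (1/2)·(48/5) = 107/15.

107/15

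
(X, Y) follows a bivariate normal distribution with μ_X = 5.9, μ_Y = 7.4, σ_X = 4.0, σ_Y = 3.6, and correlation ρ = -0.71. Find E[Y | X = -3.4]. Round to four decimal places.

13.3427

The regression of Y on X has slope ρ·σ_Y/σ_X and passes through (μ_X, μ_Y).
E[Y | X=-3.4] = 7.4 + (-0.71)·(3.6/4.0)·(-3.4 − (5.9)) = 7.4 + (-0.639)·(-9.3) = 13.3427.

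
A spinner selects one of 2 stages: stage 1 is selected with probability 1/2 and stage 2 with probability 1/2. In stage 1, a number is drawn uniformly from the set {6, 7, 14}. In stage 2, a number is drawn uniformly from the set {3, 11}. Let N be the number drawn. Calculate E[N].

E[N | stage 1] = (6+7+14)/3 = 9.
E[N | stage 2] = (3+11)/2 = 7.
E[N] = (1/2)·(9) + (1/2)·(7) = 8.

8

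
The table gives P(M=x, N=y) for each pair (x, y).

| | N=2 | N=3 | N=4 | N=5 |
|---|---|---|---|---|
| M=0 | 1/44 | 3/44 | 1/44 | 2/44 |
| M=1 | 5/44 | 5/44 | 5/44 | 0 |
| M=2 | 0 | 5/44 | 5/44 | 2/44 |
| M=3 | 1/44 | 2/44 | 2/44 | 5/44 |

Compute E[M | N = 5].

P(N = 5) = 9/44.
Σ M·P over the event = 0·(2/44) + 2·(2/44) + 3·(5/44) = 19/44.
E[M | N = 5] = (19/44) / (9/44) = 19/9.

19/9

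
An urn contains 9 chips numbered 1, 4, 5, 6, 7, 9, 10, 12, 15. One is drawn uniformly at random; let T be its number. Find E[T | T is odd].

P(T is odd) = 5/9.
Σ over the event: 1·1/9 + 5·1/9 + 7·1/9 + 9·1/9 + 15·1/9 = 37/9.
E[T | T is odd] = (37/9) / (5/9) = 37/5.

37/5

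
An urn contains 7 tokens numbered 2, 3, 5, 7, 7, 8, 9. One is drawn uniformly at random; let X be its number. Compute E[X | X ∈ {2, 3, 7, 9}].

P(X ∈ {2, 3, 7, 9}) = 5/7.
Σ over the event: 2·1/7 + 3·1/7 + 7·2/7 + 9·1/7 = 4.
E[X | X ∈ {2, 3, 7, 9}] = (4) / (5/7) = 28/5.

28/5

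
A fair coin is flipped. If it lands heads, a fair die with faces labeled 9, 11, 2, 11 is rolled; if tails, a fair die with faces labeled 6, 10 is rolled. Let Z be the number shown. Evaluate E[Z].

E[Z | heads] = (9+11+2+11)/4 = 33/4.
E[Z | tails] = (6+10)/2 = 8.
By the law of total expectation,
E[Z] = (1/2)·(33/4) + (1/2)·(8) = 65/8.

65/8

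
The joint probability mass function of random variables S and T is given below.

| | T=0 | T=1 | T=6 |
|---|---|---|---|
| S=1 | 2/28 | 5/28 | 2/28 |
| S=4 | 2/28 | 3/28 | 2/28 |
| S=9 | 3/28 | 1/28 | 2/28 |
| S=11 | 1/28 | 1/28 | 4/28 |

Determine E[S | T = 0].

P(T = 0) = 2/7.
Summing S·P(S=x,T=y) over the conditioning event gives 12/7.
E[S | T = 0] = (12/7) / (2/7) = 6.

6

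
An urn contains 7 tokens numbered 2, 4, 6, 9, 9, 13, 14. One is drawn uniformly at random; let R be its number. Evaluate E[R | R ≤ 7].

P(R ≤ 7) = 3/7.
Σ over the event: 2·1/7 + 4·1/7 + 6·1/7 = 12/7.
E[R | R ≤ 7] = (12/7) / (3/7) = 4.

4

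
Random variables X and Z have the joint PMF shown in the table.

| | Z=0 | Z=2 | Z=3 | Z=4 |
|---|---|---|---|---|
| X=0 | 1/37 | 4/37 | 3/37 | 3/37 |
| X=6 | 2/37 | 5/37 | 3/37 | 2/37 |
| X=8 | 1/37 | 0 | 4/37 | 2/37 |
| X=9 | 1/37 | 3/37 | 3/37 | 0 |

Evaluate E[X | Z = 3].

77/13

P(Z = 3) = 13/37.
Summing X·P(X=x,Z=y) over the conditioning event gives 77/37.
E[X | Z = 3] = (77/37) / (13/37) = 77/13.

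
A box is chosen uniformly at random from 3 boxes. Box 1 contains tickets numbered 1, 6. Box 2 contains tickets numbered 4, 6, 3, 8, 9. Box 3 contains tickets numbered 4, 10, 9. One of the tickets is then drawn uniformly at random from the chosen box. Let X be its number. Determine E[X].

103/18

E[X | box 1] = (1+6)/2 = 7/2.
E[X | box 2] = (4+6+3+8+9)/5 = 6.
E[X | box 3] = (4+10+9)/3 = 23/3.
E[X] = (1/3)·(7/2) + (1/3)·(6) + (1/3)·(23/3) = 103/18.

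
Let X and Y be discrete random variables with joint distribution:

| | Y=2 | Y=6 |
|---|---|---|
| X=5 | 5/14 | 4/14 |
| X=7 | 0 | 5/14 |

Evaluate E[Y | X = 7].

6

P(X = 7) = 5/14.
Σ Y·P over the event = 6·(5/14) = 15/7.
E[Y | X = 7] = (15/7) / (5/14) = 6.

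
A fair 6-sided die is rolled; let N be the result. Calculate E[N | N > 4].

11/2

Given N > 4, N is equally likely to be any of {5, 6}.
E[N | N > 4] = (5 + 6) / 2 = 11/2.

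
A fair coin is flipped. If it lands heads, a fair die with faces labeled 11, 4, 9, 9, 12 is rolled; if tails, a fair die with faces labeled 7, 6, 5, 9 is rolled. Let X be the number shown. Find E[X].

E[X | heads] = (11+4+9+9+12)/5 = 9.
E[X | tails] = (7+6+5+9)/4 = 27/4.
By the law of total expectation,
E[X] = (1/2)·(9) + (1/2)·(27/4) = 63/8.

63/8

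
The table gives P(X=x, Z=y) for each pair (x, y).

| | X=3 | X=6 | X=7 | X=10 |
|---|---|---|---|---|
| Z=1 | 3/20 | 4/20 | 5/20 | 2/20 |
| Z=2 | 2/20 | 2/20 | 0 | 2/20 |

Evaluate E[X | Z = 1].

44/7

P(Z = 1) = 7/10.
Σ X·P over the event = 3·(3/20) + 6·(4/20) + 7·(5/20) + 10·(2/20) = 22/5.
E[X | Z = 1] = (22/5) / (7/10) = 44/7.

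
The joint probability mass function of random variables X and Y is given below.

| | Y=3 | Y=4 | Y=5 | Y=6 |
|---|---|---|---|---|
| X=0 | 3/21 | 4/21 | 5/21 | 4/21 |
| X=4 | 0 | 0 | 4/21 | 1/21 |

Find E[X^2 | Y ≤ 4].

0

P(Y ≤ 4) = 1/3.
Σ X^2·P over the event = 0·(3/21) + 0·(4/21) = 0.
E[X^2 | Y ≤ 4] = (0) / (1/3) = 0.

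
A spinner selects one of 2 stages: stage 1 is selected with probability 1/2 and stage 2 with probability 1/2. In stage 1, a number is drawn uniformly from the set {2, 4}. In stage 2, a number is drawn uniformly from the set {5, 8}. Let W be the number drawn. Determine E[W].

E[W | stage 1] = (2+4)/2 = 3.
E[W | stage 2] = (5+8)/2 = 13/2.
By the law of total expectation,
E[W] = (1/2)·(3) + (1/2)·(13/2) = 19/4.

19/4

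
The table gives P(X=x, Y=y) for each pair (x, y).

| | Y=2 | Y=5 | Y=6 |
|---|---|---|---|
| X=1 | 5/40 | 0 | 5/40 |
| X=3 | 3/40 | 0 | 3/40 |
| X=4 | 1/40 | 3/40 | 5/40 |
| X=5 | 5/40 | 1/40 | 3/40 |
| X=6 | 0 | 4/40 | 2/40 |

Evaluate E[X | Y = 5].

P(Y = 5) = 1/5.
Σ X·P over the event = 4·(3/40) + 5·(1/40) + 6·(4/40) = 41/40.
E[X | Y = 5] = (41/40) / (1/5) = 41/8.

41/8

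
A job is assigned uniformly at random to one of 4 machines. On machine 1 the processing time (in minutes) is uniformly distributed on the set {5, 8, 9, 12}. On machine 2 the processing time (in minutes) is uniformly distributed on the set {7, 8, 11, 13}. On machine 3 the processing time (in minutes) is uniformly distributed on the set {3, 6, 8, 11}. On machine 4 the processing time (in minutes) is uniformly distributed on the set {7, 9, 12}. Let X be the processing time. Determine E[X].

E[X | machine 1] = (5+8+9+12)/4 = 17/2.
E[X | machine 2] = (7+8+11+13)/4 = 39/4.
E[X | machine 3] = (3+6+8+11)/4 = 7.
E[X | machine 4] = (7+9+12)/3 = 28/3.
E[X] = (1/4)·(17/2) + (1/4)·(39/4) + (1/4)·(7) + (1/4)·(28/3) = 415/48.

415/48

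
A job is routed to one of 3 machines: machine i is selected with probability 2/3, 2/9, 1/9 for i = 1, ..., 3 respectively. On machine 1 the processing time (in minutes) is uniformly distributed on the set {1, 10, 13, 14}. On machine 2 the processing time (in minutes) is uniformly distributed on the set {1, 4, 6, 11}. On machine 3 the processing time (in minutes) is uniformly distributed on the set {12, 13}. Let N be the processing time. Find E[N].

E[N | machine 1] = (1+10+13+14)/4 = 19/2.
E[N | machine 2] = (1+4+6+11)/4 = 11/2.
E[N | machine 3] = (12+13)/2 = 25/2.
E[N] = (2/3)·(19/2) + (2/9)·(11/2) + (1/9)·(25/2) = 161/18.

161/18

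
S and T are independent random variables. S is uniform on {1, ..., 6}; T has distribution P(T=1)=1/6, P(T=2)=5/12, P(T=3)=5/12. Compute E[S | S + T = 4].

P(S + T = 4) = 1/6.
Summing S·P(x,y) over outcomes with S + T = 4 gives 7/24.
E[S | S + T = 4] = (7/24) / (1/6) = 7/4.

7/4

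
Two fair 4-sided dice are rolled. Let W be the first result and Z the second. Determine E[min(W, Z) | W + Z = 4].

P(W + Z = 4) = 3/16.
Summing min(W,Z)·P(x,y) over outcomes with W + Z = 4 gives 1/4.
E[min(W, Z) | W + Z = 4] = (1/4) / (3/16) = 4/3.

4/3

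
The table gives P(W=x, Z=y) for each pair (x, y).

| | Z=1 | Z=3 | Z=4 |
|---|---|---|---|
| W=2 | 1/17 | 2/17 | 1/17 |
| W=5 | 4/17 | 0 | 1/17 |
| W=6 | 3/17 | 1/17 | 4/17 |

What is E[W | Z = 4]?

P(Z = 4) = 6/17.
Σ W·P over the event = 2·(1/17) + 5·(1/17) + 6·(4/17) = 31/17.
E[W | Z = 4] = (31/17) / (6/17) = 31/6.

31/6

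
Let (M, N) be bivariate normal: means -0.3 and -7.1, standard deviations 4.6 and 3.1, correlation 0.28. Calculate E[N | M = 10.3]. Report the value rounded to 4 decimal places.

-5.0998

E[N | M=x] = μ_N + ρ(σ_N/σ_M)(x − μ_M) for jointly normal variables.
E[N | M=10.3] = -7.1 + (0.28)·(3.1/4.6)·(10.3 − (-0.3)) = -7.1 + (0.1887)·(10.6) = -5.0998.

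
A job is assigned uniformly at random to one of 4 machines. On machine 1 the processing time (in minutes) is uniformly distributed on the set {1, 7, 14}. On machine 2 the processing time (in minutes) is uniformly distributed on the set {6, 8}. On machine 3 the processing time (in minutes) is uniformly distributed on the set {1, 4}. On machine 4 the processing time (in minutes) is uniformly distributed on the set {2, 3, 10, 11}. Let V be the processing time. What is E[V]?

E[V | machine 1] = (1+7+14)/3 = 22/3.
E[V | machine 2] = (6+8)/2 = 7.
E[V | machine 3] = (1+4)/2 = 5/2.
E[V | machine 4] = (2+3+10+11)/4 = 13/2.
By the law of total expectation,
E[V] = (1/4)·(22/3) + (1/4)·(7) + (1/4)·(5/2) + (1/4)·(13/2) = 35/6.

35/6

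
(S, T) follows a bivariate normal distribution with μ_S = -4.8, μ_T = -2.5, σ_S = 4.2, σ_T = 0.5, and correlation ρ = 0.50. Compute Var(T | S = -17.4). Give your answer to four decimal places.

Var(T | S=x) = (1 − ρ²)·σ_T².
Var(T | S=-17.4) = (0.5)²·(1 − (0.50)²) = 0.25·0.75 = 0.1875.

0.1875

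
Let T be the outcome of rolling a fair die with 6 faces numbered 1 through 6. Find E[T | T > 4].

Given T > 4, T is equally likely to be any of {5, 6}.
E[T | T > 4] = (5 + 6) / 2 = 11/2.

11/2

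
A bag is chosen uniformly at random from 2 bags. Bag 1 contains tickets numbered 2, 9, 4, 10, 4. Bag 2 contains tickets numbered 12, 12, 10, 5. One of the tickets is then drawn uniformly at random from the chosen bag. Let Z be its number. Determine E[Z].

E[Z | bag 1] = (2+9+4+10+4)/5 = 29/5.
E[Z | bag 2] = (12+12+10+5)/4 = 39/4.
E[Z] = (1/2)·(29/5) + (1/2)·(39/4) = 311/40.

311/40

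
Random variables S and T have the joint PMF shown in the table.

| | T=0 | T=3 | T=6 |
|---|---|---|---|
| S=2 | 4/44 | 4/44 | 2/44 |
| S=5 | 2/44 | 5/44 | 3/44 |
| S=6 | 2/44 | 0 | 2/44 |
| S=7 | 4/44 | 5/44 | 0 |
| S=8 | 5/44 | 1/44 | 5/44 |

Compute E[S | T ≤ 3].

87/16

P(T ≤ 3) = 8/11.
Summing S·P(S=x,T=y) over the conditioning event gives 87/22.
E[S | T ≤ 3] = (87/22) / (8/11) = 87/16.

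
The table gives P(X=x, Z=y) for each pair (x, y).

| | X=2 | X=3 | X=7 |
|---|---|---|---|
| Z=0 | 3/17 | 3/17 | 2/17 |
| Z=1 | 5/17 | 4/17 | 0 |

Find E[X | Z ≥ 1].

22/9

P(Z ≥ 1) = 9/17.
Σ X·P over the event = 2·(5/17) + 3·(4/17) = 22/17.
E[X | Z ≥ 1] = (22/17) / (9/17) = 22/9.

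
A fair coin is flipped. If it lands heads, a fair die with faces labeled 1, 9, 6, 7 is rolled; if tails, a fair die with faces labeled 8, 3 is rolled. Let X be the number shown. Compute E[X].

E[X | heads] = (1+9+6+7)/4 = 23/4.
E[X | tails] = (8+3)/2 = 11/2.
By the law of total expectation,
E[X] = (1/2)·(23/4) + (1/2)·(11/2) = 45/8.

45/8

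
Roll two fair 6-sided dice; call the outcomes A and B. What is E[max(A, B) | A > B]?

14/3

P(A > B) = 5/12.
Summing max(A,B)·P(x,y) over outcomes with A > B gives 35/18.
E[max(A, B) | A > B] = (35/18) / (5/12) = 14/3.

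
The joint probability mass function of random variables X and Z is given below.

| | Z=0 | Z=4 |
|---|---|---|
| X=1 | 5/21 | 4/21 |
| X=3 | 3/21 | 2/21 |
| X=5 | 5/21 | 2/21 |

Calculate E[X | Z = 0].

3

P(Z = 0) = 13/21.
Σ X·P over the event = 1·(5/21) + 3·(3/21) + 5·(5/21) = 13/7.
E[X | Z = 0] = (13/7) / (13/21) = 3.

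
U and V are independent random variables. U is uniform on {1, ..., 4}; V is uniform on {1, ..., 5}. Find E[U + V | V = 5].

P(V = 5) = 1/5.
Summing (U+V)·P(x,y) over outcomes with V = 5 gives 3/2.
E[U + V | V = 5] = (3/2) / (1/5) = 15/2.

15/2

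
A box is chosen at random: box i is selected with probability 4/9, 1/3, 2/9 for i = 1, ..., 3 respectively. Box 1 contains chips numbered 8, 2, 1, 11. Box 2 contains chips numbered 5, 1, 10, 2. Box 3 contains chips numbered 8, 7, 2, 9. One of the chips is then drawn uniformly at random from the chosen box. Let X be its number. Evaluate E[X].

97/18

E[X | box 1] = (8+2+1+11)/4 = 11/2.
E[X | box 2] = (5+1+10+2)/4 = 9/2.
E[X | box 3] = (8+7+2+9)/4 = 13/2.
By the law of total expectation,
E[X] = (4/9)·(11/2) + (1/3)·(9/2) + (2/9)·(13/2) = 97/18.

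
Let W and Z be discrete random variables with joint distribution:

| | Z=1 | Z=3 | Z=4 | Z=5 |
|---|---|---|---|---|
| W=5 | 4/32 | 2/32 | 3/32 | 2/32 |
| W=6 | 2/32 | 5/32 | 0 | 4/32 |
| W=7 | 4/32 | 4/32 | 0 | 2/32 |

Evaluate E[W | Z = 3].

68/11

P(Z = 3) = 11/32.
Σ W·P over the event = 5·(2/32) + 6·(5/32) + 7·(4/32) = 17/8.
E[W | Z = 3] = (17/8) / (11/32) = 68/11.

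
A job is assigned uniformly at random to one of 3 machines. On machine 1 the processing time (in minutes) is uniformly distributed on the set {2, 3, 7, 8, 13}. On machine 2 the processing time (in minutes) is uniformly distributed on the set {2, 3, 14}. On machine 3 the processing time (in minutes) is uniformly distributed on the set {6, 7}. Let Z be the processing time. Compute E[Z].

583/90

E[Z | machine 1] = (2+3+7+8+13)/5 = 33/5.
E[Z | machine 2] = (2+3+14)/3 = 19/3.
E[Z | machine 3] = (6+7)/2 = 13/2.
By the law of total expectation,
E[Z] = (1/3)·(33/5) + (1/3)·(19/3) + (1/3)·(13/2) = 583/90.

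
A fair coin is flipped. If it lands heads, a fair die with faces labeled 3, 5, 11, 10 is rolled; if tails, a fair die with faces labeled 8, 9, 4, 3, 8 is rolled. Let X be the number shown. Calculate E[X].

273/40

E[X | heads] = (3+5+11+10)/4 = 29/4.
E[X | tails] = (8+9+4+3+8)/5 = 32/5.
By the law of total expectation,
E[X] = (1/2)·(29/4) + (1/2)·(32/5) = 273/40.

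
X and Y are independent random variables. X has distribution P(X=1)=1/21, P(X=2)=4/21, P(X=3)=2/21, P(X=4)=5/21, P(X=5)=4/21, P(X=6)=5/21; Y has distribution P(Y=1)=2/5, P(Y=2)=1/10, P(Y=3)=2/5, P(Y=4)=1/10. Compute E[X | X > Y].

P(X > Y) = 23/30.
Summing X·P(x,y) over outcomes with X > Y gives 53/15.
E[X | X > Y] = (53/15) / (23/30) = 106/23.

106/23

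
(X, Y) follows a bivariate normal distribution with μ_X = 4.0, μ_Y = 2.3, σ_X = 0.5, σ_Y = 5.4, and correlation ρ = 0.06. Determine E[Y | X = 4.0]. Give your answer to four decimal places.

2.3000

The regression of Y on X has slope ρ·σ_Y/σ_X and passes through (μ_X, μ_Y).
E[Y | X=4.0] = 2.3 + (0.06)·(5.4/0.5)·(4.0 − (4.0)) = 2.3 + (0.648)·(0) = 2.3000.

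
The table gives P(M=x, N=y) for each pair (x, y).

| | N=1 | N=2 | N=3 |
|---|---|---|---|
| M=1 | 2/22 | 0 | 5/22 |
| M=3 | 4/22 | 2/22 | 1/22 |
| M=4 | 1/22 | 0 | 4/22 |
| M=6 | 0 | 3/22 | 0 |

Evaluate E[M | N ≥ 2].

16/5

P(N ≥ 2) = 15/22.
Σ M·P over the event = 1·(5/22) + 3·(2/22) + 3·(1/22) + 4·(4/22) + 6·(3/22) = 24/11.
E[M | N ≥ 2] = (24/11) / (15/22) = 16/5.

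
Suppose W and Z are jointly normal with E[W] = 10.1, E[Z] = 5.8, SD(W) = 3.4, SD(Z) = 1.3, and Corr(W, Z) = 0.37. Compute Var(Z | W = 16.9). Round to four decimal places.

Var(Z | W=x) = (1 − ρ²)·σ_Z².
Var(Z | W=16.9) = (1.3)²·(1 − (0.37)²) = 1.69·0.8631 = 1.4586.

1.4586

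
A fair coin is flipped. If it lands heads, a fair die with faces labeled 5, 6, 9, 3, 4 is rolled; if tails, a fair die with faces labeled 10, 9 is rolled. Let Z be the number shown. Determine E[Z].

E[Z | heads] = (5+6+9+3+4)/5 = 27/5.
E[Z | tails] = (10+9)/2 = 19/2.
By the law of total expectation,
E[Z] = (1/2)·(27/5) + (1/2)·(19/2) = 149/20.

149/20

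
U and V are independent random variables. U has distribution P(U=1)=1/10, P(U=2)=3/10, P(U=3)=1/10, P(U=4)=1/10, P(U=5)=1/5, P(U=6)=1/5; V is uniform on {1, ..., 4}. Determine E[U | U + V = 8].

26/5

P(U + V = 8) = 1/8.
Summing U·P(x,y) over outcomes with U + V = 8 gives 13/20.
E[U | U + V = 8] = (13/20) / (1/8) = 26/5.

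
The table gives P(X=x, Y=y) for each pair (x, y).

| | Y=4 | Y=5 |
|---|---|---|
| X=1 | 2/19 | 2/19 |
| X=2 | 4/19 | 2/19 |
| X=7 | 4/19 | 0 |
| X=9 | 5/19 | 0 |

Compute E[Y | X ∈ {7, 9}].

P(X ∈ {7, 9}) = 9/19.
Σ Y·P over the event = 4·(4/19) + 4·(5/19) = 36/19.
E[Y | X ∈ {7, 9}] = (36/19) / (9/19) = 4.

4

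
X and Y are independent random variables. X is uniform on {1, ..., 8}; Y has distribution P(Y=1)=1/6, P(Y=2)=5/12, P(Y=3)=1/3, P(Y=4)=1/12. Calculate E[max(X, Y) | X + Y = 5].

13/4

P(X + Y = 5) = 1/8.
Summing max(X,Y)·P(x,y) over outcomes with X + Y = 5 gives 13/32.
E[max(X, Y) | X + Y = 5] = (13/32) / (1/8) = 13/4.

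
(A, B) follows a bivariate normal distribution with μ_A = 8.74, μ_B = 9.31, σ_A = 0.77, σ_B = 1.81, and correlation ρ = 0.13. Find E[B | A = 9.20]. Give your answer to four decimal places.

For a bivariate normal, E[B | A=x] = μ_B + ρ·(σ_B/σ_A)·(x − μ_A).
E[B | A=9.20] = 9.31 + (0.13)·(1.81/0.77)·(9.20 − (8.74)) = 9.31 + (0.30558)·(0.46) = 9.4506.

9.4506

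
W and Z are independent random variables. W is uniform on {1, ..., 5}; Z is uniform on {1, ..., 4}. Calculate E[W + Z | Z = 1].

P(Z = 1) = 1/4.
Summing (W+Z)·P(x,y) over outcomes with Z = 1 gives 1.
E[W + Z | Z = 1] = (1) / (1/4) = 4.

4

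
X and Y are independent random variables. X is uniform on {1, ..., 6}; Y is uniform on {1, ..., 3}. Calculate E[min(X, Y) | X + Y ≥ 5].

P(X + Y ≥ 5) = 2/3.
Summing min(X,Y)·P(x,y) over outcomes with X + Y ≥ 5 gives 25/18.
E[min(X, Y) | X + Y ≥ 5] = (25/18) / (2/3) = 25/12.

25/12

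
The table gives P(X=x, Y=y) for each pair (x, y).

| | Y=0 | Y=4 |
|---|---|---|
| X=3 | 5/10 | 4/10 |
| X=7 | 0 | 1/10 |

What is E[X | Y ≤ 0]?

P(Y ≤ 0) = 1/2.
Summing X·P(X=x,Y=y) over the conditioning event gives 3/2.
E[X | Y ≤ 0] = (3/2) / (1/2) = 3.

3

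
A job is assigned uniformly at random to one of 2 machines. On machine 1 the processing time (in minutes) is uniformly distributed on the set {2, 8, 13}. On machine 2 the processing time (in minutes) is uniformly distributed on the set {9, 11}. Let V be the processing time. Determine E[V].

E[V | machine 1] = (2+8+13)/3 = 23/3.
E[V | machine 2] = (9+11)/2 = 10.
E[V] = (1/2)·(23/3) + (1/2)·(10) = 53/6.

53/6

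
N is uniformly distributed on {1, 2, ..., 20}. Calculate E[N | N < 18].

P(N < 18) = 17/20.
E[N | N < 18] = (153/20) / (17/20) = 9.

9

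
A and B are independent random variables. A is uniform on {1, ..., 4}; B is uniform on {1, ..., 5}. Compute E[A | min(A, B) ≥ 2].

P(min(A, B) ≥ 2) = 3/5.
Summing A·P(x,y) over outcomes with min(A, B) ≥ 2 gives 9/5.
E[A | min(A, B) ≥ 2] = (9/5) / (3/5) = 3.

3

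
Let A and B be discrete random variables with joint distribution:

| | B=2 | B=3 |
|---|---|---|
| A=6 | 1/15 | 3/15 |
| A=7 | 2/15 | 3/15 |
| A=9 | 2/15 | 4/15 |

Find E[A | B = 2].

38/5

P(B = 2) = 1/3.
Σ A·P over the event = 6·(1/15) + 7·(2/15) + 9·(2/15) = 38/15.
E[A | B = 2] = (38/15) / (1/3) = 38/5.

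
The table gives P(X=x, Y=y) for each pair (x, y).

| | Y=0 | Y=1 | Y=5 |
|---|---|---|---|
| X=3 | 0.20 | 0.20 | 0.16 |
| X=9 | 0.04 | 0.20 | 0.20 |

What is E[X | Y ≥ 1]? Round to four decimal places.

6.1579

P(Y ≥ 1) = 0.76.
Σ X·P over the event = 3·(0.20) + 3·(0.16) + 9·(0.20) + 9·(0.20) = 4.68.
E[X | Y ≥ 1] = (4.68) / (0.76) = 6.1579.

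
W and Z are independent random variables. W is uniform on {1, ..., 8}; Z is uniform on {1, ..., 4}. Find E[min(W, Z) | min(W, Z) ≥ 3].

41/12

P(min(W, Z) ≥ 3) = 3/8.
Summing min(W,Z)·P(x,y) over outcomes with min(W, Z) ≥ 3 gives 41/32.
E[min(W, Z) | min(W, Z) ≥ 3] = (41/32) / (3/8) = 41/12.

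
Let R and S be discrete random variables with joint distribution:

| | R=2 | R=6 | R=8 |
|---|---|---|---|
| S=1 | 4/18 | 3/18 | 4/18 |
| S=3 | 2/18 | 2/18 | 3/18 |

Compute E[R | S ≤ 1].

58/11

P(S ≤ 1) = 11/18.
Σ R·P over the event = 2·(4/18) + 6·(3/18) + 8·(4/18) = 29/9.
E[R | S ≤ 1] = (29/9) / (11/18) = 58/11.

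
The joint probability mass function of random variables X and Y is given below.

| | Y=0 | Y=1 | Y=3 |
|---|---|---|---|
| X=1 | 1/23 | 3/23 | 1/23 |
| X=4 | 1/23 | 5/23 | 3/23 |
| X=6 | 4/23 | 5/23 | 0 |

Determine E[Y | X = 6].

P(X = 6) = 9/23.
Summing Y·P(X=x,Y=y) over the conditioning event gives 5/23.
E[Y | X = 6] = (5/23) / (9/23) = 5/9.

5/9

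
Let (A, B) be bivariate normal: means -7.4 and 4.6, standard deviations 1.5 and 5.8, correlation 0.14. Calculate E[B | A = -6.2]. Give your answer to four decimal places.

E[B | A=x] = μ_B + ρ(σ_B/σ_A)(x − μ_A) for jointly normal variables.
E[B | A=-6.2] = 4.6 + (0.14)·(5.8/1.5)·(-6.2 − (-7.4)) = 4.6 + (0.54133)·(1.2) = 5.2496.

5.2496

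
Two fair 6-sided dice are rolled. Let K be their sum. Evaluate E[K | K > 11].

P(K > 11) = 1/36.
Σ over the event: 12·1/36 = 1/3.
E[K | K > 11] = (1/3) / (1/36) = 12.

12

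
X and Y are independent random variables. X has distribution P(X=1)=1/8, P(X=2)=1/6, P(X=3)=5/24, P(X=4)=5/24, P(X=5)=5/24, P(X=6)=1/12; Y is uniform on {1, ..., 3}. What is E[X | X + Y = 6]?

4

P(X + Y = 6) = 5/24.
Summing X·P(x,y) over outcomes with X + Y = 6 gives 5/6.
E[X | X + Y = 6] = (5/6) / (5/24) = 4.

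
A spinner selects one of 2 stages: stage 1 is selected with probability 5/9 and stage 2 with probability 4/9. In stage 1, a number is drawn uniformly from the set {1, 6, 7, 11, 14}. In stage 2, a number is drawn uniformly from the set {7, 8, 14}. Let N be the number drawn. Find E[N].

E[N | stage 1] = (1+6+7+11+14)/5 = 39/5.
E[N | stage 2] = (7+8+14)/3 = 29/3.
By the law of total expectation,
E[N] = (5/9)·(39/5) + (4/9)·(29/3) = 233/27.

233/27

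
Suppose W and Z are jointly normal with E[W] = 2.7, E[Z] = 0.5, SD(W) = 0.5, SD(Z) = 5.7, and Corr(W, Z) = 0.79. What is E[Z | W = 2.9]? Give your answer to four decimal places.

2.3012

E[Z | W=x] = μ_Z + ρ(σ_Z/σ_W)(x − μ_W) for jointly normal variables.
E[Z | W=2.9] = 0.5 + (0.79)·(5.7/0.5)·(2.9 − (2.7)) = 0.5 + (9.006)·(0.2) = 2.3012.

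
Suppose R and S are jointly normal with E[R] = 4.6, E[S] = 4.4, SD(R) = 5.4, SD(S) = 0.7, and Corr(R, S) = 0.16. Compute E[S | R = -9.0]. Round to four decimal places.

For a bivariate normal, E[S | R=x] = μ_S + ρ·(σ_S/σ_R)·(x − μ_R).
E[S | R=-9.0] = 4.4 + (0.16)·(0.7/5.4)·(-9.0 − (4.6)) = 4.4 + (0.020741)·(-13.6) = 4.1179.

4.1179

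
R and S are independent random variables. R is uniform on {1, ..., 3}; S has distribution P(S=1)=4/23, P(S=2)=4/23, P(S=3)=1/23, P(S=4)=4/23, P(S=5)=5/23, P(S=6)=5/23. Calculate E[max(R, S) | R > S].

8/3

P(R > S) = 4/23.
Summing max(R,S)·P(x,y) over outcomes with R > S gives 32/69.
E[max(R, S) | R > S] = (32/69) / (4/23) = 8/3.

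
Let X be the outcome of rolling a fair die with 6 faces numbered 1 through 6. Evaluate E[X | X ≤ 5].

3

Given X ≤ 5, X is equally likely to be any of {1, 2, 3, 4, 5}.
E[X | X ≤ 5] = (1 + 2 + 3 + 4 + 5) / 5 = 3.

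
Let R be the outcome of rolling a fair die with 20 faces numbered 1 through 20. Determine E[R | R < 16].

P(R < 16) = 3/4.
E[R | R < 16] = (6) / (3/4) = 8.

8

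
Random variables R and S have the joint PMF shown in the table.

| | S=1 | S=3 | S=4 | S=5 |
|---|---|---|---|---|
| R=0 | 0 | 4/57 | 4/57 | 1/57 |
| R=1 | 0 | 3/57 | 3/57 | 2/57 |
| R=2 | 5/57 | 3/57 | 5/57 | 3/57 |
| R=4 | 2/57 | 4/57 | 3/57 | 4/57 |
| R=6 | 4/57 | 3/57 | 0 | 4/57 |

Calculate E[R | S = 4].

5/3

P(S = 4) = 5/19.
Σ R·P over the event = 0·(4/57) + 1·(3/57) + 2·(5/57) + 4·(3/57) = 25/57.
E[R | S = 4] = (25/57) / (5/19) = 5/3.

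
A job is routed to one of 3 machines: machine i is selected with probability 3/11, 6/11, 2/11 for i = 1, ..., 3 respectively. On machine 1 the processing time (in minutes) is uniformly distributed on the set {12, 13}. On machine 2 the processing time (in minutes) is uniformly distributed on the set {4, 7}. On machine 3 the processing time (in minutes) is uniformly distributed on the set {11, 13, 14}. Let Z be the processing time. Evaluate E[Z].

E[Z | machine 1] = (12+13)/2 = 25/2.
E[Z | machine 2] = (4+7)/2 = 11/2.
E[Z | machine 3] = (11+13+14)/3 = 38/3.
E[Z] = (3/11)·(25/2) + (6/11)·(11/2) + (2/11)·(38/3) = 575/66.

575/66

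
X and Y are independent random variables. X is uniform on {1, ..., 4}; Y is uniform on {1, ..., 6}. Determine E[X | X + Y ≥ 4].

P(X + Y ≥ 4) = 7/8.
Summing X·P(x,y) over outcomes with X + Y ≥ 4 gives 7/3.
E[X | X + Y ≥ 4] = (7/3) / (7/8) = 8/3.

8/3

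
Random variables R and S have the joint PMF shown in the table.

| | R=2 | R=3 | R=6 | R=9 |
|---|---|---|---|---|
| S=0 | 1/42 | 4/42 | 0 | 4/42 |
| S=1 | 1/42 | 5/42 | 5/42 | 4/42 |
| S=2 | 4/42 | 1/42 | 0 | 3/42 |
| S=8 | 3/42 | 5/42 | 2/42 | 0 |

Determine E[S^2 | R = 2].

209/9

P(R = 2) = 3/14.
Σ S^2·P over the event = 0·(1/42) + 1·(1/42) + 4·(4/42) + 64·(3/42) = 209/42.
E[S^2 | R = 2] = (209/42) / (3/14) = 209/9.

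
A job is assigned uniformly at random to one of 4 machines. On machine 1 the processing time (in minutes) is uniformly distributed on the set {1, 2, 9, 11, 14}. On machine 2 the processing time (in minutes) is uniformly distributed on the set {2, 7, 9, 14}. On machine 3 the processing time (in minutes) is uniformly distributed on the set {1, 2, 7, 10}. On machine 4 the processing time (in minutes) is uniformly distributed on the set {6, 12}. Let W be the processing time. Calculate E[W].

E[W | machine 1] = (1+2+9+11+14)/5 = 37/5.
E[W | machine 2] = (2+7+9+14)/4 = 8.
E[W | machine 3] = (1+2+7+10)/4 = 5.
E[W | machine 4] = (6+12)/2 = 9.
E[W] = (1/4)·(37/5) + (1/4)·(8) + (1/4)·(5) + (1/4)·(9) = 147/20.

147/20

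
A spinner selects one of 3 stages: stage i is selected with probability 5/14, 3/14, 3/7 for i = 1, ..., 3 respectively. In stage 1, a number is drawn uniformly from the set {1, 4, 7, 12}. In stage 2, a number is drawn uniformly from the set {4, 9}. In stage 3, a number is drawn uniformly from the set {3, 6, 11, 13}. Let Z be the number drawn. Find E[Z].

99/14

E[Z | stage 1] = (1+4+7+12)/4 = 6.
E[Z | stage 2] = (4+9)/2 = 13/2.
E[Z | stage 3] = (3+6+11+13)/4 = 33/4.
By the law of total expectation,
E[Z] = (5/14)·(6) + (3/14)·(13/2) + (3/7)·(33/4) = 99/14.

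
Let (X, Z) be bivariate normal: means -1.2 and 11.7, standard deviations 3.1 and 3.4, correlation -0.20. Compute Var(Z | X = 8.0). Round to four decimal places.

The conditional variance in a bivariate normal is σ_Z²(1 − ρ²), independent of x.
Var(Z | X=8.0) = (3.4)²·(1 − (-0.20)²) = 11.56·0.96 = 11.0976.

11.0976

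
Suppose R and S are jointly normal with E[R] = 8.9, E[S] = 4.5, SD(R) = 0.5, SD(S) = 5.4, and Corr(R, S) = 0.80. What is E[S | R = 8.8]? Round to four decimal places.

For a bivariate normal, E[S | R=x] = μ_S + ρ·(σ_S/σ_R)·(x − μ_R).
E[S | R=8.8] = 4.5 + (0.80)·(5.4/0.5)·(8.8 − (8.9)) = 4.5 + (8.64)·(-0.1) = 3.6360.

3.6360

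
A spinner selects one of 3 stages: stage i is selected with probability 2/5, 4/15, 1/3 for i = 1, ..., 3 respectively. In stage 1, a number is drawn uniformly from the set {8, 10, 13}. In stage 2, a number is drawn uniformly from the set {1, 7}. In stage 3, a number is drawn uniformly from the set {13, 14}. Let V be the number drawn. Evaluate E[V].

97/10

E[V | stage 1] = (8+10+13)/3 = 31/3.
E[V | stage 2] = (1+7)/2 = 4.
E[V | stage 3] = (13+14)/2 = 27/2.
E[V] = (2/5)·(31/3) + (4/15)·(4) + (1/3)·(27/2) = 97/10.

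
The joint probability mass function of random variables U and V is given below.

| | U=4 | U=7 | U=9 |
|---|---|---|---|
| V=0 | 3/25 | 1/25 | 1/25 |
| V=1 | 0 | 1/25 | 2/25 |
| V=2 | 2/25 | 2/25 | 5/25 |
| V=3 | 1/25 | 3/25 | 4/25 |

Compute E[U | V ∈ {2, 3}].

P(V ∈ {2, 3}) = 17/25.
Σ U·P over the event = 4·(2/25) + 4·(1/25) + 7·(2/25) + 7·(3/25) + 9·(5/25) + 9·(4/25) = 128/25.
E[U | V ∈ {2, 3}] = (128/25) / (17/25) = 128/17.

128/17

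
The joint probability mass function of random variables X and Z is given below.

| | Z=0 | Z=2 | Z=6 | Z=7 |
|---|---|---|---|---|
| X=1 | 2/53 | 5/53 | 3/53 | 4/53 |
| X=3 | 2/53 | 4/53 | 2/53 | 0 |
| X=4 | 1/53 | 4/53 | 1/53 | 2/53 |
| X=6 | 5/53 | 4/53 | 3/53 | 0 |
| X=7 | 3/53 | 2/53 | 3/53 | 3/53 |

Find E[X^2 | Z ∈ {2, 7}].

265/14

P(Z ∈ {2, 7}) = 28/53.
Summing X^2·P(X=x,Z=y) over the conditioning event gives 10.
E[X^2 | Z ∈ {2, 7}] = (10) / (28/53) = 265/14.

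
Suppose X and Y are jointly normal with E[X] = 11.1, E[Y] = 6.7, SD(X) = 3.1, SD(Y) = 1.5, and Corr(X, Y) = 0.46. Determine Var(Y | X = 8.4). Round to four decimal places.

1.7739

The conditional variance in a bivariate normal is σ_Y²(1 − ρ²), independent of x.
Var(Y | X=8.4) = (1.5)²·(1 − (0.46)²) = 2.25·0.7884 = 1.7739.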